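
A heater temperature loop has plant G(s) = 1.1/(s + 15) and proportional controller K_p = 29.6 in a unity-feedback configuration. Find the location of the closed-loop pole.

Closed-loop transfer function: T(s) = K_p·G(s)/(1 + K_p·G(s)) = 32.56/(s + 15 + 32.56) = 32.56/(s + 47.56).
The closed-loop pole is at s = −47.56.

s = -47.56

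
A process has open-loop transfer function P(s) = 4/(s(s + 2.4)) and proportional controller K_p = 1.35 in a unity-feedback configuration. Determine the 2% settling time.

T_s ≈ 3.33 s

The closed-loop denominator s² + 2.4s + 5.4 gives ω_n = √5.4 = 2.324 and ζ = 2.4/(2ω_n) = 0.5164.
2% settling time T_s ≈ 4/(ζω_n) = 4/1.2 = 3.33 s.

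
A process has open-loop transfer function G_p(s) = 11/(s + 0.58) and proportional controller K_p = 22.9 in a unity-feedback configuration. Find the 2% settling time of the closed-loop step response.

T_s ≈ 0.0158 s

Closed-loop transfer function: T(s) = K_p·G_p(s)/(1 + K_p·G_p(s)) = 251.9/(s + 0.58 + 251.9) = 251.9/(s + 252.5).
Time constant τ = 1/252.5 = 0.003961 s, so the 2% settling time is about 4τ = 0.0158 s.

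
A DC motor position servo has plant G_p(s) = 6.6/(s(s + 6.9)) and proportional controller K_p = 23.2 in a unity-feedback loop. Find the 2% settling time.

From 1 + K_pG_p(s) = 0: s² + 6.9s + 153.1 = 0 ⇒ ω_n = 12.37, ζ = 0.2788.
2% settling time T_s ≈ 4/(ζω_n) = 4/3.45 = 1.16 s.

T_s ≈ 1.16 s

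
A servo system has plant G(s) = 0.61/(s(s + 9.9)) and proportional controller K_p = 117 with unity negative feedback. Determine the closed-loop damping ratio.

1 + K_p·G(s) = 0 gives s² + 9.9s + 71.37 = 0.
Matching s² + 2ζω_n s + ω_n²: ω_n = √71.37 = 8.448 rad/s and 2ζω_n = 9.9, so ζ = 9.9/(2·8.448) = 0.586.

ζ = 0.586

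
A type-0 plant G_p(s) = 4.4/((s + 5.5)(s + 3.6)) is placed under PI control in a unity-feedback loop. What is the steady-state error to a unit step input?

0

The PI controller's integrator makes the forward path type 1, so e_ss to a step is zero.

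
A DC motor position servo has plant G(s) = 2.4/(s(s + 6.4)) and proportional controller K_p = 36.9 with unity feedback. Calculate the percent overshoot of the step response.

The closed-loop denominator s² + 6.4s + 88.56 gives ω_n = √88.56 = 9.411 and ζ = 6.4/(2ω_n) = 0.34.
%OS = 100·exp(−πζ/√(1−ζ²)) = 100·exp(−π·0.34/√0.8844) = 32.1%.

32.1%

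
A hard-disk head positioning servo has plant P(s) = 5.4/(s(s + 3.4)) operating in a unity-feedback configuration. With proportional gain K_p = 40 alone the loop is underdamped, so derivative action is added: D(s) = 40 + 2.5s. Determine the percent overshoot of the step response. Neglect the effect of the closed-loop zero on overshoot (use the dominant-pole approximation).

11%

Forward path: (40 + 2.5s)·5.4/(s(s+3.4)). The closed-loop characteristic equation is s² + (3.4 + 5.4·2.5)s + 5.4·40 = 0.
That is s² + 16.9s + 216 = 0, so ω_n = 14.7 rad/s and ζ = 16.9/(2·14.7) = 0.5749.
%OS = 100·exp(−πζ/√(1−ζ²)) = 11%.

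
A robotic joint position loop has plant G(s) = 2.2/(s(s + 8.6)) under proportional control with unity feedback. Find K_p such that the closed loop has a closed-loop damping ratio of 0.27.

Closed-loop characteristic equation: s² + 8.6s + K_p·2.2 = 0.
So ω_n = √(2.2K_p) and 2ζω_n = 8.6, giving ζ = 8.6/(2√(2.2K_p)).
Setting ζ = 0.27: √(2.2K_p) = 8.6/(2·0.27) = 15.93, so K_p = 253.6/2.2 = 115.

K_p = 115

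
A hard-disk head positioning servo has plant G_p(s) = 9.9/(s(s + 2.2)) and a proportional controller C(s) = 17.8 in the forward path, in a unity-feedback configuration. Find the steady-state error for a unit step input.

The open loop C(s)G_p(s) has a pole at the origin (type 1), so the static position error constant is infinite and e_ss = 1/(1+∞) = 0.

0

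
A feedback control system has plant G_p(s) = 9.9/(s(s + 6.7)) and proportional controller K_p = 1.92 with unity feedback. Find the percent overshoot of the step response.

Closed-loop characteristic equation: s² + 6.7s + 19.01 = 0, so ω_n = 4.36 rad/s and ζ = 6.7/(2·4.36) = 0.7684.
%OS = 100·exp(−πζ/√(1−ζ²)) = 100·exp(−π·0.7684/√0.4096) = 2.3%.

2.3%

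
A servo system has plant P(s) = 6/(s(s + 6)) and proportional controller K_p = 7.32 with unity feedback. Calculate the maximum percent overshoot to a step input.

20.3%

From 1 + K_pP(s) = 0: s² + 6s + 43.92 = 0 ⇒ ω_n = 6.627, ζ = 0.4527.
%OS = 100·exp(−πζ/√(1−ζ²)) = 100·exp(−π·0.4527/√0.7951) = 20.3%.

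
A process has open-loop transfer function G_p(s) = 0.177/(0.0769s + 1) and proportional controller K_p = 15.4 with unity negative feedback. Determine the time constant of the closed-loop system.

τ = 0.0206 s

Closed loop: T(s) = K_p·G_p/(1+K_p·G_p) = 2.726/(0.0769s + 1 + 2.726), with pole at s = −(1 + 2.726)/0.0769 = −48.45.
Closed-loop time constant τ = 1/48.45 = 0.0206 s.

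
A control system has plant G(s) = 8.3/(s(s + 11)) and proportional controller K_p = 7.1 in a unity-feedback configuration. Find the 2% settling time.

T_s ≈ 0.727 s

Closed-loop characteristic equation: s² + 11s + 58.93 = 0, so ω_n = 7.677 rad/s and ζ = 11/(2·7.677) = 0.7165.
2% settling time T_s ≈ 4/(ζω_n) = 4/5.5 = 0.727 s.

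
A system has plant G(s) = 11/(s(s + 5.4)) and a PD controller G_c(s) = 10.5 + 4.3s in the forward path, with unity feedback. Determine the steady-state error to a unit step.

The open loop G_c(s)G(s) has a pole at the origin (type 1), so the static position error constant is infinite and e_ss = 1/(1+∞) = 0.

0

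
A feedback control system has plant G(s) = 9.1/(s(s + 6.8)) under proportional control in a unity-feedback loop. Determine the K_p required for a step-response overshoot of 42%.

K_p = 17.9

From %OS = 100·exp(−πζ/√(1−ζ²)) = 42%, ζ = −ln(0.42)/√(π²+ln²(0.42)) = 0.2662.
Characteristic equation s² + 6.8s + 9.1K_p = 0 gives ζ = 6.8/(2√(9.1K_p)).
Setting ζ = 0.2662: √(9.1K_p) = 6.8/(2·0.2662) = 12.77, so K_p = 163.2/9.1 = 17.9.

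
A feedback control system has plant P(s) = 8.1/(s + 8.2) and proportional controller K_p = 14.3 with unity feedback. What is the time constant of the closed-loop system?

Closed-loop transfer function: T(s) = K_p·P(s)/(1 + K_p·P(s)) = 115.8/(s + 8.2 + 115.8) = 115.8/(s + 124).
Time constant τ = 1/124 = 0.00806 s.

τ = 0.00806 s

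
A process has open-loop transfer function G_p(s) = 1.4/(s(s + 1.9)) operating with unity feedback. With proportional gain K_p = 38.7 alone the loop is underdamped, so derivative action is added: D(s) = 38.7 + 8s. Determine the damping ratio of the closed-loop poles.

Forward path: (38.7 + 8s)·1.4/(s(s+1.9)). The closed-loop characteristic equation is s² + (1.9 + 1.4·8)s + 1.4·38.7 = 0.
That is s² + 13.1s + 54.18 = 0, so ω_n = 7.361 rad/s and ζ = 13.1/(2·7.361) = 0.8899.

ζ = 0.89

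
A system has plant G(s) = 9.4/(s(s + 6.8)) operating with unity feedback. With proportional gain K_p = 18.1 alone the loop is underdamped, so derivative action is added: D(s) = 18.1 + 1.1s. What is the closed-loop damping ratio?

ζ = 0.657

Forward path: (18.1 + 1.1s)·9.4/(s(s+6.8)). The closed-loop characteristic equation is s² + (6.8 + 9.4·1.1)s + 9.4·18.1 = 0.
That is s² + 17.14s + 170.1 = 0, so ω_n = 13.04 rad/s and ζ = 17.14/(2·13.04) = 0.657.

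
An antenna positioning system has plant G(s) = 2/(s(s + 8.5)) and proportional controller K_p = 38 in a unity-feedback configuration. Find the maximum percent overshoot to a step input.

The closed-loop denominator s² + 8.5s + 76 gives ω_n = √76 = 8.718 and ζ = 8.5/(2ω_n) = 0.4875.
%OS = 100·exp(−πζ/√(1−ζ²)) = 100·exp(−π·0.4875/√0.7623) = 17.3%.

17.3%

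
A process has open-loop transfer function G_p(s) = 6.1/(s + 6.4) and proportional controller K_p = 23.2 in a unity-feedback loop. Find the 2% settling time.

Closed-loop transfer function: T(s) = K_p·G_p(s)/(1 + K_p·G_p(s)) = 141.5/(s + 6.4 + 141.5) = 141.5/(s + 147.9).
Time constant τ = 1/147.9 = 0.00676 s, so the 2% settling time is about 4τ = 0.027 s.

T_s ≈ 0.027 s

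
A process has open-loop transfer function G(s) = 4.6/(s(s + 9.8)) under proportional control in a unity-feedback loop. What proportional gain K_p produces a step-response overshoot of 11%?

K_p = 15.8

From %OS = 100·exp(−πζ/√(1−ζ²)) = 11%, ζ = −ln(0.11)/√(π²+ln²(0.11)) = 0.5749.
Characteristic equation s² + 9.8s + 4.6K_p = 0 gives ζ = 9.8/(2√(4.6K_p)).
Setting ζ = 0.5749: √(4.6K_p) = 9.8/(2·0.5749) = 8.523, so K_p = 72.65/4.6 = 15.8.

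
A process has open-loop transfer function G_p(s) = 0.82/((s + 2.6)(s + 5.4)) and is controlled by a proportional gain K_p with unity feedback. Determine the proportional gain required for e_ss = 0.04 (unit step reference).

The loop is type 0, so e_ss(step) = 1/(1 + K_pos) with K_pos = K_p·G_p(0).
G_p(0) = 0.0584. Require 1/(1 + K_p·0.0584) = 0.04, so 1 + 0.0584·K_p = 25.
K_p = (25 − 1)/0.0584 = 411.

K_p = 411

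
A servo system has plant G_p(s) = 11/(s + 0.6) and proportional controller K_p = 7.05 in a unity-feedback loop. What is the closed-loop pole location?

Closed-loop transfer function: T(s) = K_p·G_p(s)/(1 + K_p·G_p(s)) = 77.55/(s + 0.6 + 77.55) = 77.55/(s + 78.15).
The closed-loop pole is at s = −78.15.

s = -78.15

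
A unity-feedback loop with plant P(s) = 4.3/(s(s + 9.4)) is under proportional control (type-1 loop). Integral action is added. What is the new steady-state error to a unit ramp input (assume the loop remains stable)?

The integrator raises the loop to type 2, so K_v → ∞ and e_ss to a ramp is zero.

0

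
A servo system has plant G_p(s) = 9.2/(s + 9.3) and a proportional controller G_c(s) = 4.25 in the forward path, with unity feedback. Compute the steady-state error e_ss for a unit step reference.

The loop is type 0. Static position error constant K_pos = G_c(0)·G_p(0) = 4.25·0.9892 = 4.204.
Steady-state error to a unit step: e_ss = 1/(1+K_pos) = 1/5.204 = 0.192.

0.192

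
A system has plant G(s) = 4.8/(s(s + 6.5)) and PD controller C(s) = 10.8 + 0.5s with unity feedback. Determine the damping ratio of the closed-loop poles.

ζ = 0.618

Forward path: (10.8 + 0.5s)·4.8/(s(s+6.5)). The closed-loop characteristic equation is s² + (6.5 + 4.8·0.5)s + 4.8·10.8 = 0.
That is s² + 8.9s + 51.84 = 0, so ω_n = 7.2 rad/s and ζ = 8.9/(2·7.2) = 0.6181.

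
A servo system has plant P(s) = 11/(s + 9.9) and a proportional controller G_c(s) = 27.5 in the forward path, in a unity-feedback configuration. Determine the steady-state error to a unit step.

0.0317

The loop is type 0. Static position error constant K_pos = G_c(0)·P(0) = 27.5·1.111 = 30.56.
Steady-state error to a unit step: e_ss = 1/(1+K_pos) = 1/31.56 = 0.0317.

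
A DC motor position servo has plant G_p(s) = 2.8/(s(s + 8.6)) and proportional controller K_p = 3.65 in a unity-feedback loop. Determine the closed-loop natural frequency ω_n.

ω_n = 3.2 rad/s

With unity feedback the closed-loop characteristic equation is s² + 8.6s + 3.65·2.8 = s² + 8.6s + 10.22 = 0.
So ω_n² = 10.22 ⇒ ω_n = 3.197 rad/s, and ζ = 8.6/(2ω_n) = 1.35.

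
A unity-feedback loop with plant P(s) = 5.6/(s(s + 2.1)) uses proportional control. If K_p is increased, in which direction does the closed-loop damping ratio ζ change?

decrease

ζ = 2.1/(2√(5.6K_p)); increasing K_p raises the denominator, so ζ falls.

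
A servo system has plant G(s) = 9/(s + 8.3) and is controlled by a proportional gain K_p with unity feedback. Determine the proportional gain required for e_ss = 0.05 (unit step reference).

K_p = 17.5

For a type-0 loop with proportional control, e_ss = 1/(1 + K_p·G(0)).
G(0) = 1.084. Require 1/(1 + K_p·1.084) = 0.05, so 1 + 1.084·K_p = 20.
K_p = (20 − 1)/1.084 = 17.5.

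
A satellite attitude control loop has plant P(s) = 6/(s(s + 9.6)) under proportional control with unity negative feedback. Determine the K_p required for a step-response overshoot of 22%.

From %OS = 100·exp(−πζ/√(1−ζ²)) = 22%, ζ = −ln(0.22)/√(π²+ln²(0.22)) = 0.4342.
Characteristic equation s² + 9.6s + 6K_p = 0 gives ζ = 9.6/(2√(6K_p)).
Setting ζ = 0.4342: √(6K_p) = 9.6/(2·0.4342) = 11.06, so K_p = 122.2/6 = 20.4.

K_p = 20.4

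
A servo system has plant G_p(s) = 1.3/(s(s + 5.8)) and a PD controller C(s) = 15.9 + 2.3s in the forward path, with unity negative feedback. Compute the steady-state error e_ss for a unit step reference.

0

The open loop C(s)G_p(s) has a pole at the origin (type 1), so the static position error constant is infinite and e_ss = 1/(1+∞) = 0.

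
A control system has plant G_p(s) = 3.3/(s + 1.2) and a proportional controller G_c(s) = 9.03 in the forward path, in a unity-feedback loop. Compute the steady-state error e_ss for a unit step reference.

0.0387

The loop is type 0. Static position error constant K_pos = G_c(0)·G_p(0) = 9.03·2.75 = 24.83.
Steady-state error to a unit step: e_ss = 1/(1+K_pos) = 1/25.83 = 0.0387.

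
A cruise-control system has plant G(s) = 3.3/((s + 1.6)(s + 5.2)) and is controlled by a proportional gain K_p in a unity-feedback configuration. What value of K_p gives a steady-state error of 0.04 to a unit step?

K_p = 60.5

For a type-0 loop with proportional control, e_ss = 1/(1 + K_p·G(0)).
G(0) = 0.3966. Require 1/(1 + K_p·0.3966) = 0.04, so 1 + 0.3966·K_p = 25.
K_p = (25 − 1)/0.3966 = 60.5.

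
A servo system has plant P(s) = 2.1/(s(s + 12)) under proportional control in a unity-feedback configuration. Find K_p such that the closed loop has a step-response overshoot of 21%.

K_p = 86.6

From %OS = 100·exp(−πζ/√(1−ζ²)) = 21%, ζ = −ln(0.21)/√(π²+ln²(0.21)) = 0.4449.
Characteristic equation s² + 12s + 2.1K_p = 0 gives ζ = 12/(2√(2.1K_p)).
Setting ζ = 0.4449: √(2.1K_p) = 12/(2·0.4449) = 13.49, so K_p = 181.9/2.1 = 86.6.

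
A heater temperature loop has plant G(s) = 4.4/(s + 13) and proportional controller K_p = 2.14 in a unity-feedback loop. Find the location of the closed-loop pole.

s = -22.42

Closed-loop transfer function: T(s) = K_p·G(s)/(1 + K_p·G(s)) = 9.416/(s + 13 + 9.416) = 9.416/(s + 22.42).
The closed-loop pole is at s = −22.42.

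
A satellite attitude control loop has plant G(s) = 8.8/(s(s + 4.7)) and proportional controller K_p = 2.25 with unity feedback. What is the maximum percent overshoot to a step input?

From 1 + K_pG(s) = 0: s² + 4.7s + 19.8 = 0 ⇒ ω_n = 4.45, ζ = 0.5281.
%OS = 100·exp(−πζ/√(1−ζ²)) = 100·exp(−π·0.5281/√0.7211) = 14.2%.

14.2%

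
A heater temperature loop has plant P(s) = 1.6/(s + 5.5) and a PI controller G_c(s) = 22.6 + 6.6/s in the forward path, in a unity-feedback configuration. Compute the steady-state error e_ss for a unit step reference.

0

The open loop G_c(s)P(s) has a pole at the origin (type 1), so the static position error constant is infinite and e_ss = 1/(1+∞) = 0.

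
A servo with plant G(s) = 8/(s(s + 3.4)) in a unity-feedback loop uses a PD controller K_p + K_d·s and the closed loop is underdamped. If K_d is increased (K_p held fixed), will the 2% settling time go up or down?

Characteristic equation s² + (3.4 + 8K_d)s + 8K_p = 0: raising K_d increases ζω_n = (3.4+8K_d)/2 while the loop stays underdamped, so T_s ≈ 4/(ζω_n) decreases.

decrease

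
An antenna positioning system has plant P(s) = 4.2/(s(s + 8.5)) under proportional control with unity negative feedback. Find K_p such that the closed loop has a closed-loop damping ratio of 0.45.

K_p = 21.2

Closed-loop characteristic equation: s² + 8.5s + K_p·4.2 = 0.
So ω_n = √(4.2K_p) and 2ζω_n = 8.5, giving ζ = 8.5/(2√(4.2K_p)).
Setting ζ = 0.45: √(4.2K_p) = 8.5/(2·0.45) = 9.444, so K_p = 89.2/4.2 = 21.2.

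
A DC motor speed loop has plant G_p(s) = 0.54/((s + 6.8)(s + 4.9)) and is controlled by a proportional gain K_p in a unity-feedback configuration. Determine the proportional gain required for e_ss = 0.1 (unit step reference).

K_p = 555

The loop is type 0, so e_ss(step) = 1/(1 + K_pos) with K_pos = K_p·G_p(0).
G_p(0) = 0.01621. Require 1/(1 + K_p·0.01621) = 0.1, so 1 + 0.01621·K_p = 10.
K_p = (10 − 1)/0.01621 = 555.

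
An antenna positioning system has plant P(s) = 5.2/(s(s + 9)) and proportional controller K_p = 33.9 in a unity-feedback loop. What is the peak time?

From 1 + K_pP(s) = 0: s² + 9s + 176.3 = 0 ⇒ ω_n = 13.28, ζ = 0.3389.
Damped frequency ω_d = ω_n√(1−ζ²) = 12.49 rad/s, so peak time T_p = π/ω_d = 0.252 s.

T_p = 0.252 s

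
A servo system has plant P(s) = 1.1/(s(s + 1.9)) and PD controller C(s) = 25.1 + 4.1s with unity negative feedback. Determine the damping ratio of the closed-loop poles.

Forward path: (25.1 + 4.1s)·1.1/(s(s+1.9)). The closed-loop characteristic equation is s² + (1.9 + 1.1·4.1)s + 1.1·25.1 = 0.
That is s² + 6.41s + 27.61 = 0, so ω_n = 5.255 rad/s and ζ = 6.41/(2·5.255) = 0.61.

ζ = 0.61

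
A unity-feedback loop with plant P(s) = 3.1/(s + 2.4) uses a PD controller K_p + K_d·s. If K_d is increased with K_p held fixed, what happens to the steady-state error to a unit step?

At s = 0 the derivative term contributes nothing: C(0) = K_p regardless of K_d, so K_pos = K_p·P(0) and e_ss are unchanged.

unchanged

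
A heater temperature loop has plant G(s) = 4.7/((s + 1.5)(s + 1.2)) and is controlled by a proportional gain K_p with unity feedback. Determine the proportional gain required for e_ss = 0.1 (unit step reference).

For a type-0 loop with proportional control, e_ss = 1/(1 + K_p·G(0)).
G(0) = 2.611. Require 1/(1 + K_p·2.611) = 0.1, so 1 + 2.611·K_p = 10.
K_p = (10 − 1)/2.611 = 3.45.

K_p = 3.45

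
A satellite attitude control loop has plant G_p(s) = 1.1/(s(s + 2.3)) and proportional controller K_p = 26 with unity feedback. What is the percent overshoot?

50.1%

The closed-loop denominator s² + 2.3s + 28.6 gives ω_n = √28.6 = 5.348 and ζ = 2.3/(2ω_n) = 0.215.
%OS = 100·exp(−πζ/√(1−ζ²)) = 100·exp(−π·0.215/√0.9538) = 50.1%.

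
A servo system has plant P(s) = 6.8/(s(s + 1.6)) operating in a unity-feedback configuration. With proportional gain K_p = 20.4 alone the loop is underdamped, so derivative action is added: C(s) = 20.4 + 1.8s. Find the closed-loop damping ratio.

ζ = 0.588

Forward path: (20.4 + 1.8s)·6.8/(s(s+1.6)). The closed-loop characteristic equation is s² + (1.6 + 6.8·1.8)s + 6.8·20.4 = 0.
That is s² + 13.84s + 138.7 = 0, so ω_n = 11.78 rad/s and ζ = 13.84/(2·11.78) = 0.5875.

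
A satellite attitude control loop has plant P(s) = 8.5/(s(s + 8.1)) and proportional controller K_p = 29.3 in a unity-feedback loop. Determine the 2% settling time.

T_s ≈ 0.988 s

Closed-loop characteristic equation: s² + 8.1s + 249.1 = 0, so ω_n = 15.78 rad/s and ζ = 8.1/(2·15.78) = 0.2566.
2% settling time T_s ≈ 4/(ζω_n) = 4/4.05 = 0.988 s.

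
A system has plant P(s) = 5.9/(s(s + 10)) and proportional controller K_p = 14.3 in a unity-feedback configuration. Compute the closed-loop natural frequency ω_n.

ω_n = 9.19 rad/s

With unity feedback the closed-loop characteristic equation is s² + 10s + 14.3·5.9 = s² + 10s + 84.37 = 0.
Matching s² + 2ζω_n s + ω_n²: ω_n = √84.37 = 9.185 rad/s and 2ζω_n = 10, so ζ = 10/(2·9.185) = 0.544.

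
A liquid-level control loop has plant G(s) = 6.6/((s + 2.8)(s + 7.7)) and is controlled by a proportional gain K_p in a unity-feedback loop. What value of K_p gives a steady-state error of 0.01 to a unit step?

Steady-state error for a unit step on this type-0 loop is 1/(1 + K_p·G(0)).
G(0) = 0.3061. Require 1/(1 + K_p·0.3061) = 0.01, so 1 + 0.3061·K_p = 100.
K_p = (100 − 1)/0.3061 = 323.

K_p = 323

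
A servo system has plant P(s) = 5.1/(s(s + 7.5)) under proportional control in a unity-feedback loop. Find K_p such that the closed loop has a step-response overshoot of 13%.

K_p = 9.3

From %OS = 100·exp(−πζ/√(1−ζ²)) = 13%, ζ = −ln(0.13)/√(π²+ln²(0.13)) = 0.5446.
Characteristic equation s² + 7.5s + 5.1K_p = 0 gives ζ = 7.5/(2√(5.1K_p)).
Setting ζ = 0.5446: √(5.1K_p) = 7.5/(2·0.5446) = 6.885, so K_p = 47.41/5.1 = 9.3.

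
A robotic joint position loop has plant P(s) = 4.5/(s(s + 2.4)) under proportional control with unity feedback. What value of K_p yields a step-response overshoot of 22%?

From %OS = 100·exp(−πζ/√(1−ζ²)) = 22%, ζ = −ln(0.22)/√(π²+ln²(0.22)) = 0.4342.
Characteristic equation s² + 2.4s + 4.5K_p = 0 gives ζ = 2.4/(2√(4.5K_p)).
Setting ζ = 0.4342: √(4.5K_p) = 2.4/(2·0.4342) = 2.764, so K_p = 7.639/4.5 = 1.7.

K_p = 1.7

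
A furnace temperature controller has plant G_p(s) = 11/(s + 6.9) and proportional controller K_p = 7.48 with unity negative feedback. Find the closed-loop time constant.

τ = 0.0112 s

Closed-loop transfer function: T(s) = K_p·G_p(s)/(1 + K_p·G_p(s)) = 82.28/(s + 6.9 + 82.28) = 82.28/(s + 89.18).
Time constant τ = 1/89.18 = 0.0112 s.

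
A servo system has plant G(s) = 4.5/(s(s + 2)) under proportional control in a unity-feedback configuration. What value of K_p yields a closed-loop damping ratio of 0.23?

Closed-loop characteristic equation: s² + 2s + K_p·4.5 = 0.
So ω_n = √(4.5K_p) and 2ζω_n = 2, giving ζ = 2/(2√(4.5K_p)).
Setting ζ = 0.23: √(4.5K_p) = 2/(2·0.23) = 4.348, so K_p = 18.9/4.5 = 4.2.

K_p = 4.2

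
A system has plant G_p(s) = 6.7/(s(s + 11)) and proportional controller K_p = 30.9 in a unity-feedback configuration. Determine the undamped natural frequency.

The closed-loop denominator is s(s+11) + 30.9·6.7 = s² + 11s + 207.
Matching s² + 2ζω_n s + ω_n²: ω_n = √207 = 14.39 rad/s and 2ζω_n = 11, so ζ = 11/(2·14.39) = 0.382.

ω_n = 14.4 rad/s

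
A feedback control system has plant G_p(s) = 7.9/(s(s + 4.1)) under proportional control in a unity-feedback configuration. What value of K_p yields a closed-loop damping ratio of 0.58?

Closed-loop characteristic equation: s² + 4.1s + K_p·7.9 = 0.
So ω_n = √(7.9K_p) and 2ζω_n = 4.1, giving ζ = 4.1/(2√(7.9K_p)).
Setting ζ = 0.58: √(7.9K_p) = 4.1/(2·0.58) = 3.534, so K_p = 12.49/7.9 = 1.58.

K_p = 1.58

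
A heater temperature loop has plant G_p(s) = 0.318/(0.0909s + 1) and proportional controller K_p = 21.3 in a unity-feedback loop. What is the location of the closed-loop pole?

Closed loop: T(s) = K_p·G_p/(1+K_p·G_p) = 6.773/(0.0909s + 1 + 6.773), with pole at s = −(1 + 6.773)/0.0909 = −85.52.

s = -85.52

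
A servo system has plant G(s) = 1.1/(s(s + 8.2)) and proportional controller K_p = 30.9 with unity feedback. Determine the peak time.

The closed-loop denominator s² + 8.2s + 33.99 gives ω_n = √33.99 = 5.83 and ζ = 8.2/(2ω_n) = 0.7032.
Damped frequency ω_d = ω_n√(1−ζ²) = 4.145 rad/s, so peak time T_p = π/ω_d = 0.758 s.

T_p = 0.758 s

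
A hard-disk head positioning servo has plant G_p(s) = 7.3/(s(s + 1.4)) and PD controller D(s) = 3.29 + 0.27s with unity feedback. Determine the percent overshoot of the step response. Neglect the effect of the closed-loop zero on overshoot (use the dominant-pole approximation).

31.6%

Forward path: (3.29 + 0.27s)·7.3/(s(s+1.4)). The closed-loop characteristic equation is s² + (1.4 + 7.3·0.27)s + 7.3·3.29 = 0.
That is s² + 3.371s + 24.02 = 0, so ω_n = 4.901 rad/s and ζ = 3.371/(2·4.901) = 0.3439.
%OS = 100·exp(−πζ/√(1−ζ²)) = 31.6%.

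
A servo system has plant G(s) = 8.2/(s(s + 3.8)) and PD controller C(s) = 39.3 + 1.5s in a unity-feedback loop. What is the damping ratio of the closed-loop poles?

ζ = 0.448

Forward path: (39.3 + 1.5s)·8.2/(s(s+3.8)). The closed-loop characteristic equation is s² + (3.8 + 8.2·1.5)s + 8.2·39.3 = 0.
That is s² + 16.1s + 322.3 = 0, so ω_n = 17.95 rad/s and ζ = 16.1/(2·17.95) = 0.4484.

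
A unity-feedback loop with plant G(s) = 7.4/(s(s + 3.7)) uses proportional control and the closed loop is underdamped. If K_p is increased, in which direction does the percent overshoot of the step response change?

ζ = 3.7/(2√(7.4K_p)) decreases as K_p grows; lower damping means more overshoot.

increase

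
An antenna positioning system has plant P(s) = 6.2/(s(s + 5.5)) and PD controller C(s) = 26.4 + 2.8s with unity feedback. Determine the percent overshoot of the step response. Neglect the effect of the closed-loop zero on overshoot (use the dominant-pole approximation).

Forward path: (26.4 + 2.8s)·6.2/(s(s+5.5)). The closed-loop characteristic equation is s² + (5.5 + 6.2·2.8)s + 6.2·26.4 = 0.
That is s² + 22.86s + 163.7 = 0, so ω_n = 12.79 rad/s and ζ = 22.86/(2·12.79) = 0.8934.
%OS = 100·exp(−πζ/√(1−ζ²)) = 0.194%.

0.194%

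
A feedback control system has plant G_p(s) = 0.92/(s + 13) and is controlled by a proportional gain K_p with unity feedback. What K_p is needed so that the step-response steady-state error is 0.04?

For a type-0 loop with proportional control, e_ss = 1/(1 + K_p·G_p(0)).
G_p(0) = 0.07077. Require 1/(1 + K_p·0.07077) = 0.04, so 1 + 0.07077·K_p = 25.
K_p = (25 − 1)/0.07077 = 339.

K_p = 339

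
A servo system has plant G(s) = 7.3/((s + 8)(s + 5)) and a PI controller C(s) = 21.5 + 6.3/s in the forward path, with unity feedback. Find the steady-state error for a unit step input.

The open loop C(s)G(s) has a pole at the origin (type 1), so the static position error constant is infinite and e_ss = 1/(1+∞) = 0.

0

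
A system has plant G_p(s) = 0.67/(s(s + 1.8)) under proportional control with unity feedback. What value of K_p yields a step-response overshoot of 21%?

K_p = 6.11

From %OS = 100·exp(−πζ/√(1−ζ²)) = 21%, ζ = −ln(0.21)/√(π²+ln²(0.21)) = 0.4449.
Characteristic equation s² + 1.8s + 0.67K_p = 0 gives ζ = 1.8/(2√(0.67K_p)).
Setting ζ = 0.4449: √(0.67K_p) = 1.8/(2·0.4449) = 2.023, so K_p = 4.092/0.67 = 6.11.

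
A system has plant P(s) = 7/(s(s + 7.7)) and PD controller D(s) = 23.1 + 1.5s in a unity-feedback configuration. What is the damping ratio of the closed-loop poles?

ζ = 0.716

Forward path: (23.1 + 1.5s)·7/(s(s+7.7)). The closed-loop characteristic equation is s² + (7.7 + 7·1.5)s + 7·23.1 = 0.
That is s² + 18.2s + 161.7 = 0, so ω_n = 12.72 rad/s and ζ = 18.2/(2·12.72) = 0.7156.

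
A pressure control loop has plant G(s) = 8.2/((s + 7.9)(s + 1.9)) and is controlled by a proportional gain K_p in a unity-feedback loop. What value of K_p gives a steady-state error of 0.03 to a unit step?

For a type-0 loop with proportional control, e_ss = 1/(1 + K_p·G(0)).
G(0) = 0.5463. Require 1/(1 + K_p·0.5463) = 0.03, so 1 + 0.5463·K_p = 33.33.
K_p = (33.33 − 1)/0.5463 = 59.2.

K_p = 59.2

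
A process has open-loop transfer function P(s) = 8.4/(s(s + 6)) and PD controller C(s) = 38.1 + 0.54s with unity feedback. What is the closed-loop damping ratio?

Forward path: (38.1 + 0.54s)·8.4/(s(s+6)). The closed-loop characteristic equation is s² + (6 + 8.4·0.54)s + 8.4·38.1 = 0.
That is s² + 10.54s + 320 = 0, so ω_n = 17.89 rad/s and ζ = 10.54/(2·17.89) = 0.2945.

ζ = 0.294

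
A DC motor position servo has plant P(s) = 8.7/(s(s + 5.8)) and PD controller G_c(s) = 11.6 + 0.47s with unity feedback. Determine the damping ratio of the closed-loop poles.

ζ = 0.492

Forward path: (11.6 + 0.47s)·8.7/(s(s+5.8)). The closed-loop characteristic equation is s² + (5.8 + 8.7·0.47)s + 8.7·11.6 = 0.
That is s² + 9.889s + 100.9 = 0, so ω_n = 10.05 rad/s and ζ = 9.889/(2·10.05) = 0.4922.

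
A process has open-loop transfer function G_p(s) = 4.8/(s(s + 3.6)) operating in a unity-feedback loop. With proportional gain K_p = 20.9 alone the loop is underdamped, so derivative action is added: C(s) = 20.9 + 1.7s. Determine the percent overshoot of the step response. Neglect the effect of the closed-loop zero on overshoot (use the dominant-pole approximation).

10.2%

Forward path: (20.9 + 1.7s)·4.8/(s(s+3.6)). The closed-loop characteristic equation is s² + (3.6 + 4.8·1.7)s + 4.8·20.9 = 0.
That is s² + 11.76s + 100.3 = 0, so ω_n = 10.02 rad/s and ζ = 11.76/(2·10.02) = 0.5871.
%OS = 100·exp(−πζ/√(1−ζ²)) = 10.2%.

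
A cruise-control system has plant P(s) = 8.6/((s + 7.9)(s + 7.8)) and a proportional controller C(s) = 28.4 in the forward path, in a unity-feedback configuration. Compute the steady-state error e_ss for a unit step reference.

0.201

The loop is type 0. Static position error constant K_pos = C(0)·P(0) = 28.4·0.1396 = 3.964.
Steady-state error to a unit step: e_ss = 1/(1+K_pos) = 1/4.964 = 0.201.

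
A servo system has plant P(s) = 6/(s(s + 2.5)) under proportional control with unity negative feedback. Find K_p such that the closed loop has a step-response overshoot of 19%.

From %OS = 100·exp(−πζ/√(1−ζ²)) = 19%, ζ = −ln(0.19)/√(π²+ln²(0.19)) = 0.4673.
Characteristic equation s² + 2.5s + 6K_p = 0 gives ζ = 2.5/(2√(6K_p)).
Setting ζ = 0.4673: √(6K_p) = 2.5/(2·0.4673) = 2.675, so K_p = 7.154/6 = 1.19.

K_p = 1.19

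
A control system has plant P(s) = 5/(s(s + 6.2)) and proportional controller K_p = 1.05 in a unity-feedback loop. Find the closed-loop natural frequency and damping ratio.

The closed-loop denominator is s(s+6.2) + 1.05·5 = s² + 6.2s + 5.25.
So ω_n² = 5.25 ⇒ ω_n = 2.291 rad/s, and ζ = 6.2/(2ω_n) = 1.35.

ω_n = 2.29 rad/s, ζ = 1.35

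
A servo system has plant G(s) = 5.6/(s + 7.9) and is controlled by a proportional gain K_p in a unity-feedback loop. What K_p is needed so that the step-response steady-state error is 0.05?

K_p = 26.8

Steady-state error for a unit step on this type-0 loop is 1/(1 + K_p·G(0)).
G(0) = 0.7089. Require 1/(1 + K_p·0.7089) = 0.05, so 1 + 0.7089·K_p = 20.
K_p = (20 − 1)/0.7089 = 26.8.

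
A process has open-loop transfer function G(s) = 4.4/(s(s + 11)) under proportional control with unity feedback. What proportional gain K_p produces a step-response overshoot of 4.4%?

From %OS = 100·exp(−πζ/√(1−ζ²)) = 4.4%, ζ = −ln(0.044)/√(π²+ln²(0.044)) = 0.7051.
Characteristic equation s² + 11s + 4.4K_p = 0 gives ζ = 11/(2√(4.4K_p)).
Setting ζ = 0.7051: √(4.4K_p) = 11/(2·0.7051) = 7.801, so K_p = 60.85/4.4 = 13.8.

K_p = 13.8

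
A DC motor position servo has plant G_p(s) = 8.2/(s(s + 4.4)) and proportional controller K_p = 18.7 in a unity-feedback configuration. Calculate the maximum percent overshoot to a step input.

From 1 + K_pG_p(s) = 0: s² + 4.4s + 153.3 = 0 ⇒ ω_n = 12.38, ζ = 0.1777.
%OS = 100·exp(−πζ/√(1−ζ²)) = 100·exp(−π·0.1777/√0.9684) = 56.7%.

56.7%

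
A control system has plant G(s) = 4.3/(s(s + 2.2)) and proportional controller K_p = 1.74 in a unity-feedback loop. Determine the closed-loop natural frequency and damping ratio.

With unity feedback the closed-loop characteristic equation is s² + 2.2s + 1.74·4.3 = s² + 2.2s + 7.482 = 0.
Matching s² + 2ζω_n s + ω_n²: ω_n = √7.482 = 2.735 rad/s and 2ζω_n = 2.2, so ζ = 2.2/(2·2.735) = 0.402.

ω_n = 2.74 rad/s, ζ = 0.402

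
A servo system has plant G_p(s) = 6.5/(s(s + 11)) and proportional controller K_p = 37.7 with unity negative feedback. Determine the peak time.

T_p = 0.214 s

The closed-loop denominator s² + 11s + 245.1 gives ω_n = √245.1 = 15.65 and ζ = 11/(2ω_n) = 0.3513.
Damped frequency ω_d = ω_n√(1−ζ²) = 14.66 rad/s, so peak time T_p = π/ω_d = 0.214 s.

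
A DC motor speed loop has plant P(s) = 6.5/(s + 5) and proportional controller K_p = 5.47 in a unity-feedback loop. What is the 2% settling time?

T_s ≈ 0.0986 s

Closed-loop transfer function: T(s) = K_p·P(s)/(1 + K_p·P(s)) = 35.55/(s + 5 + 35.55) = 35.55/(s + 40.55).
Time constant τ = 1/40.55 = 0.02466 s, so the 2% settling time is about 4τ = 0.0986 s.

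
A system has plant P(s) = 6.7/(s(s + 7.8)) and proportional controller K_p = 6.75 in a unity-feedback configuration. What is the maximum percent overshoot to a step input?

The closed-loop denominator s² + 7.8s + 45.23 gives ω_n = √45.23 = 6.725 and ζ = 7.8/(2ω_n) = 0.5799.
%OS = 100·exp(−πζ/√(1−ζ²)) = 100·exp(−π·0.5799/√0.6637) = 10.7%.

10.7%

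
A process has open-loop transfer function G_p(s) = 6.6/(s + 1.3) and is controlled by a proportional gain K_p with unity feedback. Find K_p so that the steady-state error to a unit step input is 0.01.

The loop is type 0, so e_ss(step) = 1/(1 + K_pos) with K_pos = K_p·G_p(0).
G_p(0) = 5.077. Require 1/(1 + K_p·5.077) = 0.01, so 1 + 5.077·K_p = 100.
K_p = (100 − 1)/5.077 = 19.5.

K_p = 19.5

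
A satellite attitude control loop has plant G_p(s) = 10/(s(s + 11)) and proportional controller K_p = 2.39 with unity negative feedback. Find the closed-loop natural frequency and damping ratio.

The closed-loop denominator is s(s+11) + 2.39·10 = s² + 11s + 23.9.
So ω_n² = 23.9 ⇒ ω_n = 4.889 rad/s, and ζ = 11/(2ω_n) = 1.13.

ω_n = 4.89 rad/s, ζ = 1.13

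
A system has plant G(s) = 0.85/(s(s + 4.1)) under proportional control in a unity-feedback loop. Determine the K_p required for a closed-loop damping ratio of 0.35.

Closed-loop characteristic equation: s² + 4.1s + K_p·0.85 = 0.
So ω_n = √(0.85K_p) and 2ζω_n = 4.1, giving ζ = 4.1/(2√(0.85K_p)).
Setting ζ = 0.35: √(0.85K_p) = 4.1/(2·0.35) = 5.857, so K_p = 34.31/0.85 = 40.4.

K_p = 40.4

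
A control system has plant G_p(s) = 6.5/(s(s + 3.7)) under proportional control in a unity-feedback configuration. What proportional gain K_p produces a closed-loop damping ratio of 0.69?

Closed-loop characteristic equation: s² + 3.7s + K_p·6.5 = 0.
So ω_n = √(6.5K_p) and 2ζω_n = 3.7, giving ζ = 3.7/(2√(6.5K_p)).
Setting ζ = 0.69: √(6.5K_p) = 3.7/(2·0.69) = 2.681, so K_p = 7.189/6.5 = 1.11.

K_p = 1.11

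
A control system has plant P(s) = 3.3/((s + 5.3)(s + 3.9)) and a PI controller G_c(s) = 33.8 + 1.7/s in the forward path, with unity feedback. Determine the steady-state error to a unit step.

0

The open loop G_c(s)P(s) has a pole at the origin (type 1), so the static position error constant is infinite and e_ss = 1/(1+∞) = 0.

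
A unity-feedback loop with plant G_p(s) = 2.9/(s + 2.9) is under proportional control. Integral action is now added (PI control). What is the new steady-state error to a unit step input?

The integrator makes K_pos = lim_{s→0} C(s)G(s) infinite, so e_ss = 1/(1+K_pos) = 0.

0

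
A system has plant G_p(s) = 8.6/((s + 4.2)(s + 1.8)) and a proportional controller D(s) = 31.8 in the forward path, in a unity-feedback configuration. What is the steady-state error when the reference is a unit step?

0.0269

The loop is type 0. Static position error constant K_pos = D(0)·G_p(0) = 31.8·1.138 = 36.17.
Steady-state error to a unit step: e_ss = 1/(1+K_pos) = 1/37.17 = 0.0269.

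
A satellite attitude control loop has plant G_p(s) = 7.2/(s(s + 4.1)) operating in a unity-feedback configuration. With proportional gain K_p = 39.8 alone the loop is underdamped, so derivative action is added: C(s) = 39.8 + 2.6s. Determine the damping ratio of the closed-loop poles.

Forward path: (39.8 + 2.6s)·7.2/(s(s+4.1)). The closed-loop characteristic equation is s² + (4.1 + 7.2·2.6)s + 7.2·39.8 = 0.
That is s² + 22.82s + 286.6 = 0, so ω_n = 16.93 rad/s and ζ = 22.82/(2·16.93) = 0.674.

ζ = 0.674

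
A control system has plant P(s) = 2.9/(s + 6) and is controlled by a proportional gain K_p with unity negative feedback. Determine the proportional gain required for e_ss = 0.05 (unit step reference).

For a type-0 loop with proportional control, e_ss = 1/(1 + K_p·P(0)).
P(0) = 0.4833. Require 1/(1 + K_p·0.4833) = 0.05, so 1 + 0.4833·K_p = 20.
K_p = (20 − 1)/0.4833 = 39.3.

K_p = 39.3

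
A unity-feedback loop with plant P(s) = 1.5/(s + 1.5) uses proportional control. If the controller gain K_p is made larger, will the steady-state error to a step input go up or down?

decrease

e_ss = 1/(1 + K_p·P(0)); a larger K_p raises the denominator, so e_ss decreases.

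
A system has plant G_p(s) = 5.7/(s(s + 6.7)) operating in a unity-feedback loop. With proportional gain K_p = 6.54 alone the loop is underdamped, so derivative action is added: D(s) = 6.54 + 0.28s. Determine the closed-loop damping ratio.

ζ = 0.679

Forward path: (6.54 + 0.28s)·5.7/(s(s+6.7)). The closed-loop characteristic equation is s² + (6.7 + 5.7·0.28)s + 5.7·6.54 = 0.
That is s² + 8.296s + 37.28 = 0, so ω_n = 6.106 rad/s and ζ = 8.296/(2·6.106) = 0.6794.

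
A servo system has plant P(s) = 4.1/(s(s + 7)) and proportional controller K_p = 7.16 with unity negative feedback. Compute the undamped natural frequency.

ω_n = 5.42 rad/s

The closed-loop denominator is s(s+7) + 7.16·4.1 = s² + 7s + 29.36.
So ω_n² = 29.36 ⇒ ω_n = 5.418 rad/s, and ζ = 7/(2ω_n) = 0.646.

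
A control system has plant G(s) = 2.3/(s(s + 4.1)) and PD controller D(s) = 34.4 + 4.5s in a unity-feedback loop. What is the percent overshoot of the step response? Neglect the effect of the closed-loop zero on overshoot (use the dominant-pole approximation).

Forward path: (34.4 + 4.5s)·2.3/(s(s+4.1)). The closed-loop characteristic equation is s² + (4.1 + 2.3·4.5)s + 2.3·34.4 = 0.
That is s² + 14.45s + 79.12 = 0, so ω_n = 8.895 rad/s and ζ = 14.45/(2·8.895) = 0.8123.
%OS = 100·exp(−πζ/√(1−ζ²)) = 1.26%.

1.26%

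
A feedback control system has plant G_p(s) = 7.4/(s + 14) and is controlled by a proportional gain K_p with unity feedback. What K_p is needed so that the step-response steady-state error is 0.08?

Steady-state error for a unit step on this type-0 loop is 1/(1 + K_p·G_p(0)).
G_p(0) = 0.5286. Require 1/(1 + K_p·0.5286) = 0.08, so 1 + 0.5286·K_p = 12.5.
K_p = (12.5 − 1)/0.5286 = 21.8.

K_p = 21.8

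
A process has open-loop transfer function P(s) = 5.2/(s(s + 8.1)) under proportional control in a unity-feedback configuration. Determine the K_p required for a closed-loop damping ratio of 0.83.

K_p = 4.58

Closed-loop characteristic equation: s² + 8.1s + K_p·5.2 = 0.
So ω_n = √(5.2K_p) and 2ζω_n = 8.1, giving ζ = 8.1/(2√(5.2K_p)).
Setting ζ = 0.83: √(5.2K_p) = 8.1/(2·0.83) = 4.88, so K_p = 23.81/5.2 = 4.58.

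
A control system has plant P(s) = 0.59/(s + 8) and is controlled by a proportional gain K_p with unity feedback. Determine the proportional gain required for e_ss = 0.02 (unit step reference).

K_p = 664

The loop is type 0, so e_ss(step) = 1/(1 + K_pos) with K_pos = K_p·P(0).
P(0) = 0.07375. Require 1/(1 + K_p·0.07375) = 0.02, so 1 + 0.07375·K_p = 50.
K_p = (50 − 1)/0.07375 = 664.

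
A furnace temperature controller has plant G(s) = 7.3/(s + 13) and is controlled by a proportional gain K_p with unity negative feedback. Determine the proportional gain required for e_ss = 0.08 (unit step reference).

K_p = 20.5

For a type-0 loop with proportional control, e_ss = 1/(1 + K_p·G(0)).
G(0) = 0.5615. Require 1/(1 + K_p·0.5615) = 0.08, so 1 + 0.5615·K_p = 12.5.
K_p = (12.5 − 1)/0.5615 = 20.5.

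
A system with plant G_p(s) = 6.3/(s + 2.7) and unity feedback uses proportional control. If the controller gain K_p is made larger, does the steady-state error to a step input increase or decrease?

The position error constant K_pos = K_p·G_p(0) grows with K_p, and e_ss = 1/(1+K_pos) falls.

decrease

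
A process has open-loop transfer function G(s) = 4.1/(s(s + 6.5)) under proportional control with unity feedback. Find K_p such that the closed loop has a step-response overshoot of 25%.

K_p = 15.8

From %OS = 100·exp(−πζ/√(1−ζ²)) = 25%, ζ = −ln(0.25)/√(π²+ln²(0.25)) = 0.4037.
Characteristic equation s² + 6.5s + 4.1K_p = 0 gives ζ = 6.5/(2√(4.1K_p)).
Setting ζ = 0.4037: √(4.1K_p) = 6.5/(2·0.4037) = 8.05, so K_p = 64.81/4.1 = 15.8.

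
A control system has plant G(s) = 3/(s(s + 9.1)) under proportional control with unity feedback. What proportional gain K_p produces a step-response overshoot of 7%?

K_p = 16.5

From %OS = 100·exp(−πζ/√(1−ζ²)) = 7%, ζ = −ln(0.07)/√(π²+ln²(0.07)) = 0.6461.
Characteristic equation s² + 9.1s + 3K_p = 0 gives ζ = 9.1/(2√(3K_p)).
Setting ζ = 0.6461: √(3K_p) = 9.1/(2·0.6461) = 7.042, so K_p = 49.6/3 = 16.5.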